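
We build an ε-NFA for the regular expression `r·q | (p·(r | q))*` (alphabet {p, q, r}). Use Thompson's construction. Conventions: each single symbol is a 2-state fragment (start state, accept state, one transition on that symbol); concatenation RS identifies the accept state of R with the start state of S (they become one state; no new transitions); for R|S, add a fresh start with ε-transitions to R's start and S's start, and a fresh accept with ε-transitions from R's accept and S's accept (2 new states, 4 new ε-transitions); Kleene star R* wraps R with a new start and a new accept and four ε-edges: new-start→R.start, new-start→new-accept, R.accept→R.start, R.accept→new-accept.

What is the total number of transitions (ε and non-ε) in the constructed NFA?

17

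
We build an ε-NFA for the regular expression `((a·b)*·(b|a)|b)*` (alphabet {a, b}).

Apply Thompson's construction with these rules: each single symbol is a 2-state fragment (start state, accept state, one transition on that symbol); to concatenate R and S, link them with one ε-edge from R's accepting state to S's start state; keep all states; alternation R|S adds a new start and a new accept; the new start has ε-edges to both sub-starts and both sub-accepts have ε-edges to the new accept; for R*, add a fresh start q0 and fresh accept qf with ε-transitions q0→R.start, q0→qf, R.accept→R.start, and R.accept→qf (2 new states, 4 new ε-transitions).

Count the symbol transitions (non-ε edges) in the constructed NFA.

Bottom-up over the parse tree:
Each of the 5 symbol leaves contributes exactly 1 symbol transition.
  a·b : 2 symbol transitions
  (a·b)* : 2 symbol transitions
  b|a : 2 symbol transitions
  (a·b)*·(b|a) : 4 symbol transitions
  (a·b)*·(b|a)|b : 5 symbol transitions
  ((a·b)*·(b|a)|b)* : 5 symbol transitions

5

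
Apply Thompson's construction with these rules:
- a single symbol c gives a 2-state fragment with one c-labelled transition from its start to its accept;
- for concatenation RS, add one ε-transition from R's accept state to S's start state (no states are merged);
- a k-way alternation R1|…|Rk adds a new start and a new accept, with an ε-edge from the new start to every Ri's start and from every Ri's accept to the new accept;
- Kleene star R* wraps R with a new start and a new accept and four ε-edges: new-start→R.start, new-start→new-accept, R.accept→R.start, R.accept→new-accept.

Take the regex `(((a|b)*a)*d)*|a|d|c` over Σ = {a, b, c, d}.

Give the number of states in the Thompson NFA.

By structural recursion:
Each of the 7 symbol leaves contributes a 2-state fragment.
  a|b : 6 states
  (a|b)* : 8 states
  (a|b)*a : 10 states
  ((a|b)*a)* : 12 states
  ((a|b)*a)*d : 14 states
  (((a|b)*a)*d)* : 16 states
  (((a|b)*a)*d)*|a|d|c : 24 states

24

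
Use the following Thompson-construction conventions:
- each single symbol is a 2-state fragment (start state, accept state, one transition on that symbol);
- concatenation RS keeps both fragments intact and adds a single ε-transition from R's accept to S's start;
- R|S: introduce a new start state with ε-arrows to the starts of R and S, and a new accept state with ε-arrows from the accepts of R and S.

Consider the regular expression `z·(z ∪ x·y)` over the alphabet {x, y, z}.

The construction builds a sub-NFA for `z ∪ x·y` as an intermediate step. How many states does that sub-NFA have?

8

Fragment for `z ∪ x·y`:
Each of the 3 symbol leaves contributes a 2-state fragment.
  x·y = 4 states
  z ∪ x·y = 8 states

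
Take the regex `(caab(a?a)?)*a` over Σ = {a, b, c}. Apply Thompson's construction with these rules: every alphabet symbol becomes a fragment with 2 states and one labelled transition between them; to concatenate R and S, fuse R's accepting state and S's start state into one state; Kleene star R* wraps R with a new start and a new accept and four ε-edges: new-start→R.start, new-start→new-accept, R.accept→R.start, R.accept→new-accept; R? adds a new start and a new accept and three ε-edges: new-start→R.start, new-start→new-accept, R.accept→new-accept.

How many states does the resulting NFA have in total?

Building bottom-up:
Each of the 7 symbol leaves contributes a 2-state fragment.
  a? : 4 states
  a?a : 5 states
  (a?a)? : 7 states
  caab(a?a)? : 11 states
  (caab(a?a)?)* : 13 states
  (caab(a?a)?)*a : 14 states

14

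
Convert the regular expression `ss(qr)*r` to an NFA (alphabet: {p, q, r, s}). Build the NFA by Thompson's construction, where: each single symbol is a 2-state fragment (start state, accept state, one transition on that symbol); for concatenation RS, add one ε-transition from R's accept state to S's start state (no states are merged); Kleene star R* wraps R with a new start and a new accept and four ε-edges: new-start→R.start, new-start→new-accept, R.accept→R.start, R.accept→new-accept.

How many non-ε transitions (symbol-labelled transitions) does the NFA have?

Bottom-up over the parse tree:
Each of the 5 symbol leaves contributes exactly 1 symbol transition.
  qr → 2 symbol transitions
  (qr)* → 2 symbol transitions
  ss(qr)*r → 5 symbol transitions

5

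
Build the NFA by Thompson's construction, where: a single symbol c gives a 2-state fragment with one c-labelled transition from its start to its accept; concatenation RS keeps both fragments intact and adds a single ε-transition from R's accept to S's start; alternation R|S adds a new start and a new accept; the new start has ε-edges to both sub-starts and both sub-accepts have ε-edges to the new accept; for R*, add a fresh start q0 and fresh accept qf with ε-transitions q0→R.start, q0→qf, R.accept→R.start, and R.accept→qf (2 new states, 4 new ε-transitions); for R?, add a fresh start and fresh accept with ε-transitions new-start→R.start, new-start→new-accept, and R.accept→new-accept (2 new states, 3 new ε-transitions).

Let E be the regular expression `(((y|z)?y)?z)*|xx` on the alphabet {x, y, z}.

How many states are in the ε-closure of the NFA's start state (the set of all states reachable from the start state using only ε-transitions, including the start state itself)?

Work bottom-up. For each fragment F, track |ε-closure(F.start)| and whether F's accept lies in that closure (i.e. whether F accepts ε). A single-symbol fragment has closure size 1 and does not accept ε.
  y|z → |closure| = 1 + 1 + 1 = 3 (the new accept is not ε-reachable since no branch accepts ε)
  (y|z)? → |closure| = 1 (new start) + 3 (body) + 1 (new accept, via ε) = 5
  (y|z)?y → the left operand accepts ε, so the closure extends into the next operand (via the concat ε-link); |closure| = 5 + 1 = 6
  ((y|z)?y)? → |closure| = 1 (new start) + 6 (body) + 1 (new accept, via ε) = 8
  ((y|z)?y)?z → the left operand accepts ε, so the closure extends into the next operand (via the concat ε-link); |closure| = 8 + 1 = 9
  (((y|z)?y)?z)* → the star's fresh start ε-reaches both the body's start and the fresh accept: |closure| = 2 + 9 = 11
  xx → |closure| equals the left operand's closure size = 1 (its accept is not ε-reachable, so the closure stops there)
  (((y|z)?y)?z)*|xx → |closure| = 1 (new start) + (11 + 1) + 1 (new accept, since some branch ε-reaches its own accept) = 14

14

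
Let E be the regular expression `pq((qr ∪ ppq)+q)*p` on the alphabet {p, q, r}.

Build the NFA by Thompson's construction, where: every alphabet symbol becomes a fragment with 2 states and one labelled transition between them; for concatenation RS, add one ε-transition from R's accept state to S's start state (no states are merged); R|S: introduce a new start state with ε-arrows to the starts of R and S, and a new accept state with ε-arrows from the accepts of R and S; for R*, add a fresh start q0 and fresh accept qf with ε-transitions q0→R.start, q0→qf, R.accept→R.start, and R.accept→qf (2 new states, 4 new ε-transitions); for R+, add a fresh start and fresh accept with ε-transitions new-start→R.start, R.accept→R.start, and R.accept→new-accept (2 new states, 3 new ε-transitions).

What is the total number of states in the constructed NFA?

Building bottom-up:
Each of the 9 symbol leaves contributes a 2-state fragment.
  qr : 4 states
  ppq : 6 states
  qr ∪ ppq : 12 states
  (qr ∪ ppq)+ : 14 states
  (qr ∪ ppq)+q : 16 states
  ((qr ∪ ppq)+q)* : 18 states
  pq((qr ∪ ppq)+q)*p : 24 states

24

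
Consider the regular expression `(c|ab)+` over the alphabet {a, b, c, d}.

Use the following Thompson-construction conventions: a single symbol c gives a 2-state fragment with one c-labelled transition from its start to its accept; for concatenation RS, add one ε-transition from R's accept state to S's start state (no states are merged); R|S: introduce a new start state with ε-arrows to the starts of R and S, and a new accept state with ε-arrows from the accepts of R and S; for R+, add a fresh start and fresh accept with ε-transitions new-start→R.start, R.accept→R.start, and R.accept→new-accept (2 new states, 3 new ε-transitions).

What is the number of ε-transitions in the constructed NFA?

Building bottom-up:
Each of the 3 symbol leaves contributes 0 ε-transitions.
  ab → 1 ε-transition
  c|ab → 5 ε-transitions
  (c|ab)+ → 8 ε-transitions

8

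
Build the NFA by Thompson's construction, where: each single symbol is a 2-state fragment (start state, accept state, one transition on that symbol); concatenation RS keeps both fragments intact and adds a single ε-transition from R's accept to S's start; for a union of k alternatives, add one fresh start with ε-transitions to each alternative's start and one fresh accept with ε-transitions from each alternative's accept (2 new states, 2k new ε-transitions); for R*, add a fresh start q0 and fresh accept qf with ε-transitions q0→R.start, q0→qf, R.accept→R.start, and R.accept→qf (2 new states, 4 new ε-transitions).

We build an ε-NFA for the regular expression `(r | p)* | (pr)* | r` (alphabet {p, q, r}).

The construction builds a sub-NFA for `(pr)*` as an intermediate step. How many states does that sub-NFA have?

6

Fragment for `(pr)*`:
Each of the 2 symbol leaves contributes a 2-state fragment.
  pr = 4 states
  (pr)* = 6 states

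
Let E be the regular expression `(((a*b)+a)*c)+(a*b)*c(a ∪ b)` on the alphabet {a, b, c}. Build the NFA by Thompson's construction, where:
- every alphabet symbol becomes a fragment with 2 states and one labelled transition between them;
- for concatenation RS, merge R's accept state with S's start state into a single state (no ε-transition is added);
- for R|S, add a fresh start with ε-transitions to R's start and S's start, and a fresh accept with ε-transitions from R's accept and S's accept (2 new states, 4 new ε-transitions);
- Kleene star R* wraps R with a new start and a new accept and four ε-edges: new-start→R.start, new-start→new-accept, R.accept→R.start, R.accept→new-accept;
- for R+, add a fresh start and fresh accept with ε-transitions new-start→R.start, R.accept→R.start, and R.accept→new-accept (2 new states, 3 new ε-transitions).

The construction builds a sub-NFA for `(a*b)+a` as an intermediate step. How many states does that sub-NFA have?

8

Fragment for `(a*b)+a`:
Each of the 3 symbol leaves contributes a 2-state fragment.
  a* — 4 states
  a*b — 5 states
  (a*b)+ — 7 states
  (a*b)+a — 8 states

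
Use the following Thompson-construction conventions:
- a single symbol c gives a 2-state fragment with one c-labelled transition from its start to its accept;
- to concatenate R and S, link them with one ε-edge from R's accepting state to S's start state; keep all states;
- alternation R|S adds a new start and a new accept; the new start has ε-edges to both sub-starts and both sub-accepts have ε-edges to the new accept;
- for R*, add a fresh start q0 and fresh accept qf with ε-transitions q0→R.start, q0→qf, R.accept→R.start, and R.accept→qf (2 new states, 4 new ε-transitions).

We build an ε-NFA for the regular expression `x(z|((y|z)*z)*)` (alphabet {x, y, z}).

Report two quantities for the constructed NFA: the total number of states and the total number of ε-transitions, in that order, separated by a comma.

18, 18

Bottom-up over the parse tree:
Each of the 5 symbol leaves contributes 2 states and 0 ε-transitions.
  y|z : 6 states, 4 ε-transitions
  (y|z)* : 8 states, 8 ε-transitions
  (y|z)*z : 10 states, 9 ε-transitions
  ((y|z)*z)* : 12 states, 13 ε-transitions
  z|((y|z)*z)* : 16 states, 17 ε-transitions
  x(z|((y|z)*z)*) : 18 states, 18 ε-transitions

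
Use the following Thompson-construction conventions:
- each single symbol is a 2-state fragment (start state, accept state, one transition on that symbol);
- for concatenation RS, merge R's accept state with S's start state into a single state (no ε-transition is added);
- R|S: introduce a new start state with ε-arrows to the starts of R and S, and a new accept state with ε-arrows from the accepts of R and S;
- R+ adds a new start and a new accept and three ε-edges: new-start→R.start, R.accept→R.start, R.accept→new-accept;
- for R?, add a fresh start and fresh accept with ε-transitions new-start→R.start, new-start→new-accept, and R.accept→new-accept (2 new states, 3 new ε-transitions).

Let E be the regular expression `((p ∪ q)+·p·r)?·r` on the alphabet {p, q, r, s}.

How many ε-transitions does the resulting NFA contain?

10

By structural recursion:
Each of the 5 symbol leaves contributes 0 ε-transitions.
  p ∪ q = 4 ε-transitions
  (p ∪ q)+ = 7 ε-transitions
  (p ∪ q)+·p·r = 7 ε-transitions
  ((p ∪ q)+·p·r)? = 10 ε-transitions
  ((p ∪ q)+·p·r)?·r = 10 ε-transitions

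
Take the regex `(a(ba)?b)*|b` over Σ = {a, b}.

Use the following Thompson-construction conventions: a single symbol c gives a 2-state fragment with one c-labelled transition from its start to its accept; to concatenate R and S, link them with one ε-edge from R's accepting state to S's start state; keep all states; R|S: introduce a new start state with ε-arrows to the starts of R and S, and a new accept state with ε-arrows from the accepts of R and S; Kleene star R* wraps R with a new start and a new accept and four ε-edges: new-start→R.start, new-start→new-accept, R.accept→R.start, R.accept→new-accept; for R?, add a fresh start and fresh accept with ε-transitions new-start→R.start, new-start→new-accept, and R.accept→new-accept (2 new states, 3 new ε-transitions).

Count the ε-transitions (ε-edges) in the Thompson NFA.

14

Building bottom-up:
Each of the 5 symbol leaves contributes 0 ε-transitions.
  ba : 1 ε-transition
  (ba)? : 4 ε-transitions
  a(ba)?b : 6 ε-transitions
  (a(ba)?b)* : 10 ε-transitions
  (a(ba)?b)*|b : 14 ε-transitions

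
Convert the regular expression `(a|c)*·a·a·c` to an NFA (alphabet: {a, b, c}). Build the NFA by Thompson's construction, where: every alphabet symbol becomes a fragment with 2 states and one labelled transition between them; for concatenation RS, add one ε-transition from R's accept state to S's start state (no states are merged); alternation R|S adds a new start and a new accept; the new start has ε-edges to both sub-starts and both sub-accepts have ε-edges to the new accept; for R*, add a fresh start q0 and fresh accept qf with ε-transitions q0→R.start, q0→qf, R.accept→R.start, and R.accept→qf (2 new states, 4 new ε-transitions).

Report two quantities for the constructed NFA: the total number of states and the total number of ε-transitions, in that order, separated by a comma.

14, 11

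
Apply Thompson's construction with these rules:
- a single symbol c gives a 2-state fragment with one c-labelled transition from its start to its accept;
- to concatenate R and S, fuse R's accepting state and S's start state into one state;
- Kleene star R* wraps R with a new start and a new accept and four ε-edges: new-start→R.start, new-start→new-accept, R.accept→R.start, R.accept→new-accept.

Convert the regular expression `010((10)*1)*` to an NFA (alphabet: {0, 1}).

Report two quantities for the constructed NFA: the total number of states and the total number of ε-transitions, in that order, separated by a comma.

11, 8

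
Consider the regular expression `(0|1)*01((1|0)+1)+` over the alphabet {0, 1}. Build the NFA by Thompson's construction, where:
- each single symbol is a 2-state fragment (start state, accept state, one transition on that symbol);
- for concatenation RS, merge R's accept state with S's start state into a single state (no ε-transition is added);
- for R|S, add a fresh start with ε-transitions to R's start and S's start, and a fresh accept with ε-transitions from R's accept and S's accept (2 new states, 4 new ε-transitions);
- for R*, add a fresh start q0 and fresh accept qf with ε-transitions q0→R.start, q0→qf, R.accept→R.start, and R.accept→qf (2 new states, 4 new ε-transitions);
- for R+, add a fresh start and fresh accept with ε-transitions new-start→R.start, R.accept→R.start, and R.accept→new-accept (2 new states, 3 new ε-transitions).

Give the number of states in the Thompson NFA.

By structural recursion:
Each of the 7 symbol leaves contributes a 2-state fragment.
  0|1 → 6 states
  (0|1)* → 8 states
  1|0 → 6 states
  (1|0)+ → 8 states
  (1|0)+1 → 9 states
  ((1|0)+1)+ → 11 states
  (0|1)*01((1|0)+1)+ → 20 states

20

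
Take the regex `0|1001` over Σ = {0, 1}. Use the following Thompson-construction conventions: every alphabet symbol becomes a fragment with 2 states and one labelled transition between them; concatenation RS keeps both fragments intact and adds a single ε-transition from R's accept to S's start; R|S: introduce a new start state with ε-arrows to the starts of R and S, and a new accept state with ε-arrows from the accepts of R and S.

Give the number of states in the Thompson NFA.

Building bottom-up:
Each of the 5 symbol leaves contributes a 2-state fragment.
  1001 = 8 states
  0|1001 = 12 states

12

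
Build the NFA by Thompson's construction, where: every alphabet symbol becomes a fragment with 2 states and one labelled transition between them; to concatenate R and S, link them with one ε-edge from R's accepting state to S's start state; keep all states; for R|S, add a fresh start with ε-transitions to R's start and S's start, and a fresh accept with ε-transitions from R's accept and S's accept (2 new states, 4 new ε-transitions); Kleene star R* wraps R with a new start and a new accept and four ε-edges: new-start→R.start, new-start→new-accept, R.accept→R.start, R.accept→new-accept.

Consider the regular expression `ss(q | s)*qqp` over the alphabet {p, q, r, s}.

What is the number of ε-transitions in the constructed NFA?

13

Recursing over subexpressions:
Each of the 7 symbol leaves contributes 0 ε-transitions.
  q | s — 4 ε-transitions
  (q | s)* — 8 ε-transitions
  ss(q | s)*qqp — 13 ε-transitions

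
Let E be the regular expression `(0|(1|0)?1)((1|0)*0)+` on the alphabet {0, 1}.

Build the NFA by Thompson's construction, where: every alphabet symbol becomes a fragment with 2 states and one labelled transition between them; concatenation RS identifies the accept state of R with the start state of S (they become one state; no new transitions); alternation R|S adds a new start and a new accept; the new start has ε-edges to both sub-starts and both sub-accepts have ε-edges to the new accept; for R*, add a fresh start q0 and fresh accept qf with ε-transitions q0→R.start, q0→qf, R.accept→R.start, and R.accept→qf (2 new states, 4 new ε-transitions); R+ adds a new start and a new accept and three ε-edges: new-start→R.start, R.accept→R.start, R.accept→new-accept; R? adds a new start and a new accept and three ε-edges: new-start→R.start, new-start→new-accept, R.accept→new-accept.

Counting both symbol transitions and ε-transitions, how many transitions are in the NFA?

Bottom-up over the parse tree:
Each of the 7 symbol leaves contributes 1 transition (1 symbol, 0 ε).
  1|0 — 6 transitions (2 symbol, 4 ε)
  (1|0)? — 9 transitions (2 symbol, 7 ε)
  (1|0)?1 — 10 transitions (3 symbol, 7 ε)
  0|(1|0)?1 — 15 transitions (4 symbol, 11 ε)
  1|0 — 6 transitions (2 symbol, 4 ε)
  (1|0)* — 10 transitions (2 symbol, 8 ε)
  (1|0)*0 — 11 transitions (3 symbol, 8 ε)
  ((1|0)*0)+ — 14 transitions (3 symbol, 11 ε)
  (0|(1|0)?1)((1|0)*0)+ — 29 transitions (7 symbol, 22 ε)

29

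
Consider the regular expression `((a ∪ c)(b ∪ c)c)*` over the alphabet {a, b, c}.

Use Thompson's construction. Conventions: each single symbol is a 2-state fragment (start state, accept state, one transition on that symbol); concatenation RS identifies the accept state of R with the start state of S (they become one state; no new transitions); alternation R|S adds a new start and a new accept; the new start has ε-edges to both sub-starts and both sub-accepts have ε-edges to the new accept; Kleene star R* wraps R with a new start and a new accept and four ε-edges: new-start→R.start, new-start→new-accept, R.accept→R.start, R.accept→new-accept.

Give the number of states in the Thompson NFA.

Per subexpression:
Each of the 5 symbol leaves contributes a 2-state fragment.
  a ∪ c : 6 states
  b ∪ c : 6 states
  (a ∪ c)(b ∪ c)c : 12 states
  ((a ∪ c)(b ∪ c)c)* : 14 states

14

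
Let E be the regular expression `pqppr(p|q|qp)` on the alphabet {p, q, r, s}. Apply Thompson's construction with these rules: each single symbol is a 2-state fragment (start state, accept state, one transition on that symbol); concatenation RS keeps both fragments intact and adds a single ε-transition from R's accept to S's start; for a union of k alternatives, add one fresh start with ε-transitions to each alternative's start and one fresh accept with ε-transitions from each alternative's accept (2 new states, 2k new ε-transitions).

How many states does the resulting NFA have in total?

20

Per subexpression:
Each of the 9 symbol leaves contributes a 2-state fragment.
  qp : 4 states
  p|q|qp : 10 states
  pqppr(p|q|qp) : 20 states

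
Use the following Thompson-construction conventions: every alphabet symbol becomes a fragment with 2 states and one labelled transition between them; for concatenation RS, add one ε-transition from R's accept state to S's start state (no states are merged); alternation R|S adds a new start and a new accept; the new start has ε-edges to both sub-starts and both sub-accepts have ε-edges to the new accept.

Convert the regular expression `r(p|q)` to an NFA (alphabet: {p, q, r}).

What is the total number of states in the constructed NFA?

8

By structural recursion:
Each of the 3 symbol leaves contributes a 2-state fragment.
  p|q — 6 states
  r(p|q) — 8 states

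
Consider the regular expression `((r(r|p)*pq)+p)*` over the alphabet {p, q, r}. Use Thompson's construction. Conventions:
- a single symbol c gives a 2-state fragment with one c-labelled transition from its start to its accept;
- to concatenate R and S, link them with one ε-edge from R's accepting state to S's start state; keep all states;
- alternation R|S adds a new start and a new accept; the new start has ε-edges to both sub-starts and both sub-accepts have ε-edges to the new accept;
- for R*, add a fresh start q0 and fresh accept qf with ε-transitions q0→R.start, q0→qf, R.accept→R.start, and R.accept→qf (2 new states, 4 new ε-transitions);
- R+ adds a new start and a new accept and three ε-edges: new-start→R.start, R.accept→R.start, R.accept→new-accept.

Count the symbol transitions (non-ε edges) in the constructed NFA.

6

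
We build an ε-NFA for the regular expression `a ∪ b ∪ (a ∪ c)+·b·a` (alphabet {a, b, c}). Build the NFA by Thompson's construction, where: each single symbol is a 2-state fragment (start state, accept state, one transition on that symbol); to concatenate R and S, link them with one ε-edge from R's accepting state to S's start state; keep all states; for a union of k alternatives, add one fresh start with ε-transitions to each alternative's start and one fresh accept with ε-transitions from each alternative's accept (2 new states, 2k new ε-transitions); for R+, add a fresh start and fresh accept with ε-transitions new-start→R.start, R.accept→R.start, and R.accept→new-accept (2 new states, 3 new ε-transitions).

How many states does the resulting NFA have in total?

Recursing over subexpressions:
Each of the 6 symbol leaves contributes a 2-state fragment.
  a ∪ c : 6 states
  (a ∪ c)+ : 8 states
  (a ∪ c)+·b·a : 12 states
  a ∪ b ∪ (a ∪ c)+·b·a : 18 states

18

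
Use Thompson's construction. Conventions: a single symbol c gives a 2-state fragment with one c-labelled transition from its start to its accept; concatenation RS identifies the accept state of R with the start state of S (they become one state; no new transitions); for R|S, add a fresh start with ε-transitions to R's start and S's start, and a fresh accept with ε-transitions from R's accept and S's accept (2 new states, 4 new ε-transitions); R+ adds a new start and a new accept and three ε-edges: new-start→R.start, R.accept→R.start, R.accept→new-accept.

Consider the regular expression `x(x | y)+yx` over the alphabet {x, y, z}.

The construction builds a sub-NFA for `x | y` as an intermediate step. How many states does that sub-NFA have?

6

Fragment for `x | y`:
Each of the 2 symbol leaves contributes a 2-state fragment.
  x | y — 6 states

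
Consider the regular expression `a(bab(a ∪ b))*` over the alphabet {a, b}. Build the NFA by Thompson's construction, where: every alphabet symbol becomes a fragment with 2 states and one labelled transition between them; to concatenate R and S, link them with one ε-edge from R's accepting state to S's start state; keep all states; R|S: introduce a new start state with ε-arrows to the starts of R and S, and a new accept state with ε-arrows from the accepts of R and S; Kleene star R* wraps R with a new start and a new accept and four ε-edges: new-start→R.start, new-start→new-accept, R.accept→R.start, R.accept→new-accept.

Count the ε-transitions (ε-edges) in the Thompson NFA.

Building bottom-up:
Each of the 6 symbol leaves contributes 0 ε-transitions.
  a ∪ b — 4 ε-transitions
  bab(a ∪ b) — 7 ε-transitions
  (bab(a ∪ b))* — 11 ε-transitions
  a(bab(a ∪ b))* — 12 ε-transitions

12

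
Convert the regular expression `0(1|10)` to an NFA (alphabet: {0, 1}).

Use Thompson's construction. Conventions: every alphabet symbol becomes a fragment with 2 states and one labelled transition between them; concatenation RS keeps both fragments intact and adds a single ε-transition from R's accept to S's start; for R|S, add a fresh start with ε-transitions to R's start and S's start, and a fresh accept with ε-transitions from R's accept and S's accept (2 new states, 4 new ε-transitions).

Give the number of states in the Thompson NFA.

Bottom-up over the parse tree:
Each of the 4 symbol leaves contributes a 2-state fragment.
  10 → 4 states
  1|10 → 8 states
  0(1|10) → 10 states

10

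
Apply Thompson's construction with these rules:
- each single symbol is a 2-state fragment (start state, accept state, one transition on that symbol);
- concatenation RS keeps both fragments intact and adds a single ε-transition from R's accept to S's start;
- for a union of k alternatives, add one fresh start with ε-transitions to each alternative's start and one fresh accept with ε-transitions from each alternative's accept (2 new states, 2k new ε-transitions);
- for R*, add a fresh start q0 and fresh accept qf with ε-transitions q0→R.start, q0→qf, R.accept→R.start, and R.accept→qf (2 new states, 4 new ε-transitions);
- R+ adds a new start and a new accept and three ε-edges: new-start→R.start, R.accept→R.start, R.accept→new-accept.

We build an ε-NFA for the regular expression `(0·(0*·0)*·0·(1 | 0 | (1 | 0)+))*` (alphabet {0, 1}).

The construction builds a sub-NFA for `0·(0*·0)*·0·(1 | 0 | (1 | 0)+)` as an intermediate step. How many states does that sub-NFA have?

Fragment for `0·(0*·0)*·0·(1 | 0 | (1 | 0)+)`:
Each of the 8 symbol leaves contributes a 2-state fragment.
  0* → 4 states
  0*·0 → 6 states
  (0*·0)* → 8 states
  1 | 0 → 6 states
  (1 | 0)+ → 8 states
  1 | 0 | (1 | 0)+ → 14 states
  0·(0*·0)*·0·(1 | 0 | (1 | 0)+) → 26 states

26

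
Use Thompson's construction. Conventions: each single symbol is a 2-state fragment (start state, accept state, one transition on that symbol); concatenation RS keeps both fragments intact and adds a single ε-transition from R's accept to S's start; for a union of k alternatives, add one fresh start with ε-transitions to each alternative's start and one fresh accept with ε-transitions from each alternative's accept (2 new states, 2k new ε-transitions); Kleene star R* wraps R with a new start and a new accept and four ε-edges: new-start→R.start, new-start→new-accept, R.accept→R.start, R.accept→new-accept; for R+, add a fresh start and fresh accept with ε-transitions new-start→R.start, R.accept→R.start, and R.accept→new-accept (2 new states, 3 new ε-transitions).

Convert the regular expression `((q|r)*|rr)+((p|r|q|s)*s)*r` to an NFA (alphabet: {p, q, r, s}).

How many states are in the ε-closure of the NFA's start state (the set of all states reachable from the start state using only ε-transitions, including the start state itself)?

Let C(F) = |ε-closure(F.start)| within fragment F, and note whether F accepts ε. Symbol fragments have C = 1 and do not accept ε. Then:
  q|r : new start ε-reaches every alternative's start; none of them accept ε, so the new accept is not reached: |ε-closure| = 1 + 1 + 1 = 3
  (q|r)* : the star's fresh start ε-reaches both the body's start and the fresh accept: |ε-closure| = 2 + 3 = 5
  rr : same as the first factor's closure: |ε-closure| = 1
  (q|r)*|rr : new start ε-reaches every alternative's start; at least one alternative accepts ε, so the union's new accept is reached too: |ε-closure| = 1 + 5 + 1 + 1 = 8
  ((q|r)*|rr)+ : |ε-closure| = 1 + 8 + 1 (new accept, reached because the body accepts ε) = 10
  p|r|q|s : |ε-closure| = 1 + 1 + 1 + 1 + 1 = 5 (the new accept is not ε-reachable since no branch accepts ε)
  (p|r|q|s)* : |ε-closure| = 1 (new start) + 5 (body) + 1 (new accept) = 7
  (p|r|q|s)*s : the left operand accepts ε, so the closure extends into the next operand (via the concat ε-link); |ε-closure| = 7 + 1 = 8
  ((p|r|q|s)*s)* : the star's fresh start ε-reaches both the body's start and the fresh accept: |ε-closure| = 2 + 8 = 10
  ((q|r)*|rr)+((p|r|q|s)*s)*r : the left operand accepts ε, so the closure extends into the next operand (via the concat ε-link); |ε-closure| = 10 + 10 + 1 = 21

21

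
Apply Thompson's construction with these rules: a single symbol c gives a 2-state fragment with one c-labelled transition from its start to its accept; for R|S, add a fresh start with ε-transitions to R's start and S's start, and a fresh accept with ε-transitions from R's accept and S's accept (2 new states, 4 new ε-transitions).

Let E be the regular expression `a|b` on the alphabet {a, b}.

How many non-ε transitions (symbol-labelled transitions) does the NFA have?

Building bottom-up:
Each of the 2 symbol leaves contributes exactly 1 symbol transition.
  a|b = 2 symbol transitions

2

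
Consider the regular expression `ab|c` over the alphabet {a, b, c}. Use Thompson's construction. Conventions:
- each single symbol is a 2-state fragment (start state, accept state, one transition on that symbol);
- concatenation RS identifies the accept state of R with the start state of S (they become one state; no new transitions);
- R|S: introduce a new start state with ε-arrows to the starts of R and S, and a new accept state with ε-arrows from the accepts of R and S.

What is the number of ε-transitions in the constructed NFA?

4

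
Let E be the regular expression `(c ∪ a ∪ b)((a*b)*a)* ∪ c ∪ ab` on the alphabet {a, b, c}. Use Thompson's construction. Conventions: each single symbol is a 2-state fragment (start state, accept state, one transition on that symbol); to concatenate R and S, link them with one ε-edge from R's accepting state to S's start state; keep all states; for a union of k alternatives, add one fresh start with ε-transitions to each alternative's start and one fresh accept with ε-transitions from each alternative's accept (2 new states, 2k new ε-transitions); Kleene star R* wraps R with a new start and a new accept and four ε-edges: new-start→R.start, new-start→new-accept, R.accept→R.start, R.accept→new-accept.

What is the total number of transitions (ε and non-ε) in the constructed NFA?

37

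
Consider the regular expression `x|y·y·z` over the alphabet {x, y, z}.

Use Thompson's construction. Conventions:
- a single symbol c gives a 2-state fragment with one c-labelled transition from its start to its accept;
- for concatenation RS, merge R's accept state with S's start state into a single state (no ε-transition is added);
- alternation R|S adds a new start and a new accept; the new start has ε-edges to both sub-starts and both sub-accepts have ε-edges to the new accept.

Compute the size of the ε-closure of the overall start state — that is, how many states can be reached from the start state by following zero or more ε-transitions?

Let C(F) = |ε-closure(F.start)| within fragment F, and note whether F accepts ε. Symbol fragments have C = 1 and do not accept ε. Then:
  y·y·z → same as the first factor's closure: |ε-closure| = 1
  x|y·y·z → |ε-closure| = 1 + 1 + 1 = 3 (the new accept is not ε-reachable since no branch accepts ε)

3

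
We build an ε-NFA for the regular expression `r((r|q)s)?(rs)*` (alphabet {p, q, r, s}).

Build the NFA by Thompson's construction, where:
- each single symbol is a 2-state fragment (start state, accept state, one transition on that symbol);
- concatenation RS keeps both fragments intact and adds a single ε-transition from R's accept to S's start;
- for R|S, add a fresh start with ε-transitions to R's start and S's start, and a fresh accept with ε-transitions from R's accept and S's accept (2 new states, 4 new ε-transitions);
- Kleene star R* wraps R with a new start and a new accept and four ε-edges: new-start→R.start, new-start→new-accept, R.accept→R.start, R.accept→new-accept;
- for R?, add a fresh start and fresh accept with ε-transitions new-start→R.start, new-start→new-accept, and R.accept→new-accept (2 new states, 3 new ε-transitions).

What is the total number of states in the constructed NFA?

18

Recursing over subexpressions:
Each of the 6 symbol leaves contributes a 2-state fragment.
  r|q = 6 states
  (r|q)s = 8 states
  ((r|q)s)? = 10 states
  rs = 4 states
  (rs)* = 6 states
  r((r|q)s)?(rs)* = 18 states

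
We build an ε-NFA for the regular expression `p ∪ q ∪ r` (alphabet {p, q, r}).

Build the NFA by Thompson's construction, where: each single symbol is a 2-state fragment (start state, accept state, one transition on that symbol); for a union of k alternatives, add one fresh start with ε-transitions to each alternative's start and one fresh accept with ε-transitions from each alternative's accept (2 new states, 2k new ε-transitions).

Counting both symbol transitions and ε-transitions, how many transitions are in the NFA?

Per subexpression:
Each of the 3 symbol leaves contributes 1 transition (1 symbol, 0 ε).
  p ∪ q ∪ r → 9 transitions (3 symbol, 6 ε)

9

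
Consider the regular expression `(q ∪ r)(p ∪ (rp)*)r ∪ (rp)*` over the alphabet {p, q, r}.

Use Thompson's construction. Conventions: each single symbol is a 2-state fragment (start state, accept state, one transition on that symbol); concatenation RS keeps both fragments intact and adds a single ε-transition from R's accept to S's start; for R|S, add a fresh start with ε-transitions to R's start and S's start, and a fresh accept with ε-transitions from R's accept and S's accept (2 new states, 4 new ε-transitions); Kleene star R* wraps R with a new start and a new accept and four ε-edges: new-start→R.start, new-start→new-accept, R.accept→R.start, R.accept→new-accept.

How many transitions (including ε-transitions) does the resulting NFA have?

Bottom-up over the parse tree:
Each of the 8 symbol leaves contributes 1 transition (1 symbol, 0 ε).
  q ∪ r — 6 transitions (2 symbol, 4 ε)
  rp — 3 transitions (2 symbol, 1 ε)
  (rp)* — 7 transitions (2 symbol, 5 ε)
  p ∪ (rp)* — 12 transitions (3 symbol, 9 ε)
  (q ∪ r)(p ∪ (rp)*)r — 21 transitions (6 symbol, 15 ε)
  rp — 3 transitions (2 symbol, 1 ε)
  (rp)* — 7 transitions (2 symbol, 5 ε)
  (q ∪ r)(p ∪ (rp)*)r ∪ (rp)* — 32 transitions (8 symbol, 24 ε)

32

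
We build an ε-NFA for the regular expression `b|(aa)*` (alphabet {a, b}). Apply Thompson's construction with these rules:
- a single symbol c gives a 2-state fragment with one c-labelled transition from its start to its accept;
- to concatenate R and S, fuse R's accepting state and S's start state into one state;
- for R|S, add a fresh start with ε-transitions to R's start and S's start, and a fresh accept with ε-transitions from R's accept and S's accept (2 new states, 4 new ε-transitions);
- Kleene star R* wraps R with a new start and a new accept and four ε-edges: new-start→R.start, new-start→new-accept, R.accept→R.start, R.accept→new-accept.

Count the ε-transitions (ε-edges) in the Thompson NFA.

8

By structural recursion:
Each of the 3 symbol leaves contributes 0 ε-transitions.
  aa : 0 ε-transitions
  (aa)* : 4 ε-transitions
  b|(aa)* : 8 ε-transitions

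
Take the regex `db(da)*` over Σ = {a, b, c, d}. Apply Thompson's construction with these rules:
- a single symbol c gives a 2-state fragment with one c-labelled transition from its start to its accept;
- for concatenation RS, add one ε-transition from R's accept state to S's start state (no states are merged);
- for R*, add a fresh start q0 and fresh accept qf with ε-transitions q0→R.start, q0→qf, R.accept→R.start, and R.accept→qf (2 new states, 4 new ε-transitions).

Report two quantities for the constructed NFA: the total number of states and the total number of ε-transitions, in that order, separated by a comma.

10, 7

Per subexpression:
Each of the 4 symbol leaves contributes 2 states and 0 ε-transitions.
  da → 4 states, 1 ε-transition
  (da)* → 6 states, 5 ε-transitions
  db(da)* → 10 states, 7 ε-transitions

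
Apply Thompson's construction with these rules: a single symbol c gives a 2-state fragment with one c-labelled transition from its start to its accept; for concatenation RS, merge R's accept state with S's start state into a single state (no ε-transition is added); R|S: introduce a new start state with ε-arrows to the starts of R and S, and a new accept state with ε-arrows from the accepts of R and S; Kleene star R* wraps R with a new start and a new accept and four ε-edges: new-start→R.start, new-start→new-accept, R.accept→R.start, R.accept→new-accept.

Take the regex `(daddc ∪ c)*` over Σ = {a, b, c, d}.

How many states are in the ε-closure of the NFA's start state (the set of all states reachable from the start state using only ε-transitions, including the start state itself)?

5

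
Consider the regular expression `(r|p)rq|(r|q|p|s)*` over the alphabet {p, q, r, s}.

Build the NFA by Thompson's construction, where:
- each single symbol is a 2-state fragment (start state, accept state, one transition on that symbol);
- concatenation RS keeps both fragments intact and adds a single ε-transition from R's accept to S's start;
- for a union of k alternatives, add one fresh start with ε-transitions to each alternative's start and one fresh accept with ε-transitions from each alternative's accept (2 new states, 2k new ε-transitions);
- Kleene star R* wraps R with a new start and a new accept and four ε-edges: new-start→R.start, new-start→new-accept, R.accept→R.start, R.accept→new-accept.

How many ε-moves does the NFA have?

22

Recursing over subexpressions:
Each of the 8 symbol leaves contributes 0 ε-transitions.
  r|p → 4 ε-transitions
  (r|p)rq → 6 ε-transitions
  r|q|p|s → 8 ε-transitions
  (r|q|p|s)* → 12 ε-transitions
  (r|p)rq|(r|q|p|s)* → 22 ε-transitions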